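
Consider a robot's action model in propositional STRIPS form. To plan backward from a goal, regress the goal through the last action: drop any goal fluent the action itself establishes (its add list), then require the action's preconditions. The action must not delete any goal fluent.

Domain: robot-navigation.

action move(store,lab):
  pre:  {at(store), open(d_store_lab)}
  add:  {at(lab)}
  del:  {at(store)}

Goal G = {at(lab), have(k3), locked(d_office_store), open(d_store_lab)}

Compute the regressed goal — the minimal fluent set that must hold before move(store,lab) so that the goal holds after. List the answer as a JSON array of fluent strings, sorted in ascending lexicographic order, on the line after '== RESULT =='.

Regress:
  G ∩ del = {}  (empty — regression defined)
  G \ add = {at(lab), have(k3), locked(d_office_store), open(d_store_lab)} \ {at(lab)} = {have(k3), locked(d_office_store), open(d_store_lab)}
  ∪ pre   = {have(k3), locked(d_office_store), open(d_store_lab)} ∪ {at(store), open(d_store_lab)}
          = {at(store), have(k3), locked(d_office_store), open(d_store_lab)}

== RESULT ==
["at(store)", "have(k3)", "locked(d_office_store)", "open(d_store_lab)"]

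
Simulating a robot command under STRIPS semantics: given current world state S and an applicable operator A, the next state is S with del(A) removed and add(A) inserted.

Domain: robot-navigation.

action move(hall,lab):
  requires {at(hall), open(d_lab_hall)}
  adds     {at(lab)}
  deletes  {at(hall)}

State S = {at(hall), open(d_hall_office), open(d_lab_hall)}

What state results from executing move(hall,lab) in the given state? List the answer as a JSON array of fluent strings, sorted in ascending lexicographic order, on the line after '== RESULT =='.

Progress:
  pre ⊆ S: {at(hall), open(d_lab_hall)} ⊆ S  — applicable
  S \ del = {open(d_hall_office), open(d_lab_hall)}
  ∪ add   = {at(lab), open(d_hall_office), open(d_lab_hall)}

== RESULT ==
["at(lab)", "open(d_hall_office)", "open(d_lab_hall)"]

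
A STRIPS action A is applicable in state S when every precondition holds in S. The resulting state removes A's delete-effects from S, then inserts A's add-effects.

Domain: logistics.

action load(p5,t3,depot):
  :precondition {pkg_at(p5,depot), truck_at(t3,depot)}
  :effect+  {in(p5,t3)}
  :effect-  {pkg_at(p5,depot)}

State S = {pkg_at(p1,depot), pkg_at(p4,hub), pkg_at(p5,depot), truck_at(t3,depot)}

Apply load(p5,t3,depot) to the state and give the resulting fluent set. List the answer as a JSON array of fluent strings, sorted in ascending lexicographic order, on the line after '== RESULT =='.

Progress:
  pre ⊆ S: {pkg_at(p5,depot), truck_at(t3,depot)} ⊆ S  — applicable
  S \ del = {pkg_at(p1,depot), pkg_at(p4,hub), truck_at(t3,depot)}
  ∪ add   = {in(p5,t3), pkg_at(p1,depot), pkg_at(p4,hub), truck_at(t3,depot)}

== RESULT ==
["in(p5,t3)", "pkg_at(p1,depot)", "pkg_at(p4,hub)", "truck_at(t3,depot)"]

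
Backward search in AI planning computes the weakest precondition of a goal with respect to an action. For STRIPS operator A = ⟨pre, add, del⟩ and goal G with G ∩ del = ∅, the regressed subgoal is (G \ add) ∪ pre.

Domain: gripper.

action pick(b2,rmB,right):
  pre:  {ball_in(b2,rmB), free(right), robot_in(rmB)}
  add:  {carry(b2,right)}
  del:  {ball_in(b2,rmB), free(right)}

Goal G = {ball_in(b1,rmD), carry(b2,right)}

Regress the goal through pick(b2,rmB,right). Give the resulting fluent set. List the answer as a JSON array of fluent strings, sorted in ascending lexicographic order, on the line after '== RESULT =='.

Regress:
  G ∩ del = {}  (empty — regression defined)
  G \ add = {ball_in(b1,rmD), carry(b2,right)} \ {carry(b2,right)} = {ball_in(b1,rmD)}
  ∪ pre   = {ball_in(b1,rmD)} ∪ {ball_in(b2,rmB), free(right), robot_in(rmB)}
          = {ball_in(b1,rmD), ball_in(b2,rmB), free(right), robot_in(rmB)}

== RESULT ==
["ball_in(b1,rmD)", "ball_in(b2,rmB)", "free(right)", "robot_in(rmB)"]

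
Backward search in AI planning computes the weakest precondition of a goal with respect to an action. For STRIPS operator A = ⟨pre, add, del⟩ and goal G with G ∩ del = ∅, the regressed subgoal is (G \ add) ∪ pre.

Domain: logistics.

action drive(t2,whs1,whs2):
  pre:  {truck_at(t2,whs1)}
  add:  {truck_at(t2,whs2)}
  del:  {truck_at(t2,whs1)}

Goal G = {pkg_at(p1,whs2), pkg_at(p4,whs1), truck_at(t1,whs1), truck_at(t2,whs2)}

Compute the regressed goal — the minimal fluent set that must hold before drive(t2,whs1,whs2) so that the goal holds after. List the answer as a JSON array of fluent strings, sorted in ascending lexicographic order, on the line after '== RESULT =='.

Regress:
  G ∩ del = {}  (empty — regression defined)
  G \ add = {pkg_at(p1,whs2), pkg_at(p4,whs1), truck_at(t1,whs1), truck_at(t2,whs2)} \ {truck_at(t2,whs2)} = {pkg_at(p1,whs2), pkg_at(p4,whs1), truck_at(t1,whs1)}
  ∪ pre   = {pkg_at(p1,whs2), pkg_at(p4,whs1), truck_at(t1,whs1)} ∪ {truck_at(t2,whs1)}
          = {pkg_at(p1,whs2), pkg_at(p4,whs1), truck_at(t1,whs1), truck_at(t2,whs1)}

== RESULT ==
["pkg_at(p1,whs2)", "pkg_at(p4,whs1)", "truck_at(t1,whs1)", "truck_at(t2,whs1)"]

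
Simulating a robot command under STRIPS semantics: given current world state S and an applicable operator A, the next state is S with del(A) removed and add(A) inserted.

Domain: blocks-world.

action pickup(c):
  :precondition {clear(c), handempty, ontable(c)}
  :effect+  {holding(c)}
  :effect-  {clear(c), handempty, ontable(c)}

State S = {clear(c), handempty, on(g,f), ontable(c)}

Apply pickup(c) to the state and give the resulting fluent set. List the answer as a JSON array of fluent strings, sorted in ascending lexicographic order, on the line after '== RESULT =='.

Progress:
  pre ⊆ S: {clear(c), handempty, ontable(c)} ⊆ S  — applicable
  S \ del = {on(g,f)}
  ∪ add   = {holding(c), on(g,f)}

== RESULT ==
["holding(c)", "on(g,f)"]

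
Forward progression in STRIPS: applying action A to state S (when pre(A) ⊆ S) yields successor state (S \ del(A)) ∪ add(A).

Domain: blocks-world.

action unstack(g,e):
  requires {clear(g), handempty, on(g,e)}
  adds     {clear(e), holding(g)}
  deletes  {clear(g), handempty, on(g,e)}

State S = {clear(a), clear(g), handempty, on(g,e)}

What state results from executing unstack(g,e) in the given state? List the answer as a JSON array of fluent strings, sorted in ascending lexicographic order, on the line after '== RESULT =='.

Compute (S \ del) ∪ add:
  pre ⊆ S: {clear(g), handempty, on(g,e)} ⊆ S  — applicable
  S \ del = {clear(a)}
  ∪ add   = {clear(a), clear(e), holding(g)}

== RESULT ==
["clear(a)", "clear(e)", "holding(g)"]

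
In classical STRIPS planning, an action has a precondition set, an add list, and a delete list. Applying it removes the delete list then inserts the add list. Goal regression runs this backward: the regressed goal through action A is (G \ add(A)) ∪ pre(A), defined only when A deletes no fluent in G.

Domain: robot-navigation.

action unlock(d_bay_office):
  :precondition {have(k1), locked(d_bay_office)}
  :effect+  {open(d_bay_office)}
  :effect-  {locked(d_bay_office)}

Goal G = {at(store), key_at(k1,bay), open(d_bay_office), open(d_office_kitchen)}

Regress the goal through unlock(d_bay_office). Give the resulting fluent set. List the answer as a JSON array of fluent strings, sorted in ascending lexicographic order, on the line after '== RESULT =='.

Regress:
  G ∩ del = {}  (empty — regression defined)
  G \ add = {at(store), key_at(k1,bay), open(d_bay_office), open(d_office_kitchen)} \ {open(d_bay_office)} = {at(store), key_at(k1,bay), open(d_office_kitchen)}
  ∪ pre   = {at(store), key_at(k1,bay), open(d_office_kitchen)} ∪ {have(k1), locked(d_bay_office)}
          = {at(store), have(k1), key_at(k1,bay), locked(d_bay_office), open(d_office_kitchen)}

== RESULT ==
["at(store)", "have(k1)", "key_at(k1,bay)", "locked(d_bay_office)", "open(d_office_kitchen)"]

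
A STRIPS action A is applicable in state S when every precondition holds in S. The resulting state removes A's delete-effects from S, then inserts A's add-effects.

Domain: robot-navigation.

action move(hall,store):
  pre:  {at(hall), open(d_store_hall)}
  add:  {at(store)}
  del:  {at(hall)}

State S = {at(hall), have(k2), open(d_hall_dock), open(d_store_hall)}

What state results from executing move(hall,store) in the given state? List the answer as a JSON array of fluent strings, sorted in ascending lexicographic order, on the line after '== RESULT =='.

Compute (S \ del) ∪ add:
  pre ⊆ S: {at(hall), open(d_store_hall)} ⊆ S  — applicable
  S \ del = {have(k2), open(d_hall_dock), open(d_store_hall)}
  ∪ add   = {at(store), have(k2), open(d_hall_dock), open(d_store_hall)}

== RESULT ==
["at(store)", "have(k2)", "open(d_hall_dock)", "open(d_store_hall)"]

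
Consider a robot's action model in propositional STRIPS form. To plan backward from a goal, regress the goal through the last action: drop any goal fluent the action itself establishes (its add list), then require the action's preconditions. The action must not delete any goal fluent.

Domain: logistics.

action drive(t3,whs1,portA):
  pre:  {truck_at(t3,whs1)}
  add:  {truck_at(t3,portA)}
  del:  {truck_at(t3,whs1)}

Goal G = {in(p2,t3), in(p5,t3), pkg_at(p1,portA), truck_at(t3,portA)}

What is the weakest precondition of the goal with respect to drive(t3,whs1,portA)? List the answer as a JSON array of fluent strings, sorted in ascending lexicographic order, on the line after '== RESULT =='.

Compute (G \ add) ∪ pre:
  G ∩ del = {}  (empty — regression defined)
  G \ add = {in(p2,t3), in(p5,t3), pkg_at(p1,portA), truck_at(t3,portA)} \ {truck_at(t3,portA)} = {in(p2,t3), in(p5,t3), pkg_at(p1,portA)}
  ∪ pre   = {in(p2,t3), in(p5,t3), pkg_at(p1,portA)} ∪ {truck_at(t3,whs1)}
          = {in(p2,t3), in(p5,t3), pkg_at(p1,portA), truck_at(t3,whs1)}

== RESULT ==
["in(p2,t3)", "in(p5,t3)", "pkg_at(p1,portA)", "truck_at(t3,whs1)"]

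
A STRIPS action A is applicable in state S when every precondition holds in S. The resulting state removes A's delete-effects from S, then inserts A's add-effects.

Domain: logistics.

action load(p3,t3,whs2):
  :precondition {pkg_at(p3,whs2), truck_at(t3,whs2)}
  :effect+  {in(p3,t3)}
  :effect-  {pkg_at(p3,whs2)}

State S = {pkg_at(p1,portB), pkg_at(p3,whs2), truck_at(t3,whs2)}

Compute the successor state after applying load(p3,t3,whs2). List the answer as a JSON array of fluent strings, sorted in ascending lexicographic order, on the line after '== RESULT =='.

Progress:
  pre ⊆ S: {pkg_at(p3,whs2), truck_at(t3,whs2)} ⊆ S  — applicable
  S \ del = {pkg_at(p1,portB), truck_at(t3,whs2)}
  ∪ add   = {in(p3,t3), pkg_at(p1,portB), truck_at(t3,whs2)}

== RESULT ==
["in(p3,t3)", "pkg_at(p1,portB)", "truck_at(t3,whs2)"]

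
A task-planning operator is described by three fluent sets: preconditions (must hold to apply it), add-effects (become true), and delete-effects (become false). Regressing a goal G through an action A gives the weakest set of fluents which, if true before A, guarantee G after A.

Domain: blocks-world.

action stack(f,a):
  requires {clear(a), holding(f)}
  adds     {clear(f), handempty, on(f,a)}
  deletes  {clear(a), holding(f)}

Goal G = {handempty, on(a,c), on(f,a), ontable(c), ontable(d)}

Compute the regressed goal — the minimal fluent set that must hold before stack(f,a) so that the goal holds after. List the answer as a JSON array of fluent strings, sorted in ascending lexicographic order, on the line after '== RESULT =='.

Regress:
  G ∩ del = {}  (empty — regression defined)
  G \ add = {handempty, on(a,c), on(f,a), ontable(c), ontable(d)} \ {clear(f), handempty, on(f,a)} = {on(a,c), ontable(c), ontable(d)}
  ∪ pre   = {on(a,c), ontable(c), ontable(d)} ∪ {clear(a), holding(f)}
          = {clear(a), holding(f), on(a,c), ontable(c), ontable(d)}

== RESULT ==
["clear(a)", "holding(f)", "on(a,c)", "ontable(c)", "ontable(d)"]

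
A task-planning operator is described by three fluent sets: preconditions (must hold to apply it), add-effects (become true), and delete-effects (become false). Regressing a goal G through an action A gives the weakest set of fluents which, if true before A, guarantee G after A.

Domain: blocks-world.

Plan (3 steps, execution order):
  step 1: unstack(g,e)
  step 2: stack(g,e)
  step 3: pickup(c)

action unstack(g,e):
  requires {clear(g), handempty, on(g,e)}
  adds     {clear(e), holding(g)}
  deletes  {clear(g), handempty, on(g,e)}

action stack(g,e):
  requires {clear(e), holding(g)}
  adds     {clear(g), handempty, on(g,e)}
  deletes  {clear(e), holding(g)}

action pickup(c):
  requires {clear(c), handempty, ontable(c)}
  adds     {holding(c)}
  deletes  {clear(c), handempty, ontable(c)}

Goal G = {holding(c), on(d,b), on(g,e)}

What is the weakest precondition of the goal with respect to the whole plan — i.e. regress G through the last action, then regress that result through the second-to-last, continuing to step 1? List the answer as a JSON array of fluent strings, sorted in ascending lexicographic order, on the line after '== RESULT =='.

Regress step by step:
  through step 3 (pickup(c)): drop {holding(c)}, keep {on(d,b), on(g,e)}, require {clear(c), handempty, ontable(c)}
    → {clear(c), handempty, on(d,b), on(g,e), ontable(c)}
  through step 2 (stack(g,e)): drop {handempty, on(g,e)}, keep {clear(c), on(d,b), ontable(c)}, require {clear(e), holding(g)}
    → {clear(c), clear(e), holding(g), on(d,b), ontable(c)}
  through step 1 (unstack(g,e)): drop {clear(e), holding(g)}, keep {clear(c), on(d,b), ontable(c)}, require {clear(g), handempty, on(g,e)}
    → {clear(c), clear(g), handempty, on(d,b), on(g,e), ontable(c)}

== RESULT ==
["clear(c)", "clear(g)", "handempty", "on(d,b)", "on(g,e)", "ontable(c)"]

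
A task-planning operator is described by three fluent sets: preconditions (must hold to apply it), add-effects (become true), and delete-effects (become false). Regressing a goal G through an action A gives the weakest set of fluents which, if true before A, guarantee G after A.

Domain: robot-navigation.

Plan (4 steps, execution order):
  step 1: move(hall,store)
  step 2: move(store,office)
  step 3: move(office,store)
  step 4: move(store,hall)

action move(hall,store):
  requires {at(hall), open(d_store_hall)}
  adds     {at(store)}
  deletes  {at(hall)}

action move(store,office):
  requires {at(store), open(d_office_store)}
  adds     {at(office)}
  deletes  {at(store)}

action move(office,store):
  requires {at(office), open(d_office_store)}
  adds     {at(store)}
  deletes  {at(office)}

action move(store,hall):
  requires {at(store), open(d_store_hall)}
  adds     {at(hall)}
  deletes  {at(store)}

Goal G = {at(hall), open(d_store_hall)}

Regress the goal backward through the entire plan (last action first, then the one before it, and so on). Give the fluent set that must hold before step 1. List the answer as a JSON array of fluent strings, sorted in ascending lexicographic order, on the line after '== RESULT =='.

Work backward from the goal:
  through step 4 (move(store,hall)): drop {at(hall)}, keep {open(d_store_hall)}, require {at(store), open(d_store_hall)}
    → {at(store), open(d_store_hall)}
  through step 3 (move(office,store)): drop {at(store)}, keep {open(d_store_hall)}, require {at(office), open(d_office_store)}
    → {at(office), open(d_office_store), open(d_store_hall)}
  through step 2 (move(store,office)): drop {at(office)}, keep {open(d_office_store), open(d_store_hall)}, require {at(store), open(d_office_store)}
    → {at(store), open(d_office_store), open(d_store_hall)}
  through step 1 (move(hall,store)): drop {at(store)}, keep {open(d_office_store), open(d_store_hall)}, require {at(hall), open(d_store_hall)}
    → {at(hall), open(d_office_store), open(d_store_hall)}

== RESULT ==
["at(hall)", "open(d_office_store)", "open(d_store_hall)"]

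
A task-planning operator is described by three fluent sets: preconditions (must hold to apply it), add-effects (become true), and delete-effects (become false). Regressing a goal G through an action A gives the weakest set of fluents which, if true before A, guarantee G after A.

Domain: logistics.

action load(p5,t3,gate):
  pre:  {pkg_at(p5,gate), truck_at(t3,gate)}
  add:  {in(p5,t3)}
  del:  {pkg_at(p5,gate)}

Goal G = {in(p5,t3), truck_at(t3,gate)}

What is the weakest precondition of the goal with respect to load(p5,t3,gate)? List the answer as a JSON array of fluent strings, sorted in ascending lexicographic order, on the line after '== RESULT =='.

Compute (G \ add) ∪ pre:
  G ∩ del = {}  (empty — regression defined)
  G \ add = {in(p5,t3), truck_at(t3,gate)} \ {in(p5,t3)} = {truck_at(t3,gate)}
  ∪ pre   = {truck_at(t3,gate)} ∪ {pkg_at(p5,gate), truck_at(t3,gate)}
          = {pkg_at(p5,gate), truck_at(t3,gate)}

== RESULT ==
["pkg_at(p5,gate)", "truck_at(t3,gate)"]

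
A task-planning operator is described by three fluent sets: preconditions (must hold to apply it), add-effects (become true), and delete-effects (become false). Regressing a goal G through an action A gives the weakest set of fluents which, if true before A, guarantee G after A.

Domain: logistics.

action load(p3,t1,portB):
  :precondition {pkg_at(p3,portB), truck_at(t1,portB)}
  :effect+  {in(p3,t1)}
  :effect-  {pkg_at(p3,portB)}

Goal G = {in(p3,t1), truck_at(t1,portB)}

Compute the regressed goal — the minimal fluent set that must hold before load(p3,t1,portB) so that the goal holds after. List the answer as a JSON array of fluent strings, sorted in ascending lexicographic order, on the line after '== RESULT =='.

Regress:
  G ∩ del = {}  (empty — regression defined)
  G \ add = {in(p3,t1), truck_at(t1,portB)} \ {in(p3,t1)} = {truck_at(t1,portB)}
  ∪ pre   = {truck_at(t1,portB)} ∪ {pkg_at(p3,portB), truck_at(t1,portB)}
          = {pkg_at(p3,portB), truck_at(t1,portB)}

== RESULT ==
["pkg_at(p3,portB)", "truck_at(t1,portB)"]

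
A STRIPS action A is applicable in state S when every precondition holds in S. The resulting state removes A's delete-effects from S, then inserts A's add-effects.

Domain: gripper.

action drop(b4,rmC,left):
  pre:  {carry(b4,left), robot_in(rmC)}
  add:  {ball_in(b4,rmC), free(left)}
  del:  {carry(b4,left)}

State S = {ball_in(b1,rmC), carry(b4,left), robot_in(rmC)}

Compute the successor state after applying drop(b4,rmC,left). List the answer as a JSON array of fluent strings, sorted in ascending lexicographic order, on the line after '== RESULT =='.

Progress:
  pre ⊆ S: {carry(b4,left), robot_in(rmC)} ⊆ S  — applicable
  S \ del = {ball_in(b1,rmC), robot_in(rmC)}
  ∪ add   = {ball_in(b1,rmC), ball_in(b4,rmC), free(left), robot_in(rmC)}

== RESULT ==
["ball_in(b1,rmC)", "ball_in(b4,rmC)", "free(left)", "robot_in(rmC)"]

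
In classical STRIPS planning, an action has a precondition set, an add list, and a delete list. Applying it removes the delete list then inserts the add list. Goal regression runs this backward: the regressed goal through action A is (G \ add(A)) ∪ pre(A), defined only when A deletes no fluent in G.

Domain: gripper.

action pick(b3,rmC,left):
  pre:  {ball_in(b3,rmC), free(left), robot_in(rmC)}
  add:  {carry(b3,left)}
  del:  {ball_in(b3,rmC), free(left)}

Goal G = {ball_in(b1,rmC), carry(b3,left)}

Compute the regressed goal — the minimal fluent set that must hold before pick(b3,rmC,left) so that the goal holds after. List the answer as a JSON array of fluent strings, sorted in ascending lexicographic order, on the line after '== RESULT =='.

Regress:
  G ∩ del = {}  (empty — regression defined)
  G \ add = {ball_in(b1,rmC), carry(b3,left)} \ {carry(b3,left)} = {ball_in(b1,rmC)}
  ∪ pre   = {ball_in(b1,rmC)} ∪ {ball_in(b3,rmC), free(left), robot_in(rmC)}
          = {ball_in(b1,rmC), ball_in(b3,rmC), free(left), robot_in(rmC)}

== RESULT ==
["ball_in(b1,rmC)", "ball_in(b3,rmC)", "free(left)", "robot_in(rmC)"]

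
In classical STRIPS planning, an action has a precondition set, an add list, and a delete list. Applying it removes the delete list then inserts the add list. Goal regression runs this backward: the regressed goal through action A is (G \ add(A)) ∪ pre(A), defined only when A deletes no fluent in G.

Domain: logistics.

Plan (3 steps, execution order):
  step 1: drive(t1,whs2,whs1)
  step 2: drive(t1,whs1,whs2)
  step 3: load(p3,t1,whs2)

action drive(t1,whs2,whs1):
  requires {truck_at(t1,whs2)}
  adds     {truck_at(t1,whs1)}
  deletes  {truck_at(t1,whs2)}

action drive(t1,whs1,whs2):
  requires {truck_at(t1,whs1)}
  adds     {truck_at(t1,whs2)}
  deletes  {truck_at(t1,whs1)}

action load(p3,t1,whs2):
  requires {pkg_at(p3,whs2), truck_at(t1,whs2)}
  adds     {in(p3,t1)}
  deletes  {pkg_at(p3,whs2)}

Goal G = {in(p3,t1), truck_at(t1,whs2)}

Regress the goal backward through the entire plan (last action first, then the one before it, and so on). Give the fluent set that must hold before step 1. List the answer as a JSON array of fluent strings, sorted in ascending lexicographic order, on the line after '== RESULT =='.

Work backward from the goal:
  through step 3 (load(p3,t1,whs2)): drop {in(p3,t1)}, keep {truck_at(t1,whs2)}, require {pkg_at(p3,whs2), truck_at(t1,whs2)}
    → {pkg_at(p3,whs2), truck_at(t1,whs2)}
  through step 2 (drive(t1,whs1,whs2)): drop {truck_at(t1,whs2)}, keep {pkg_at(p3,whs2)}, require {truck_at(t1,whs1)}
    → {pkg_at(p3,whs2), truck_at(t1,whs1)}
  through step 1 (drive(t1,whs2,whs1)): drop {truck_at(t1,whs1)}, keep {pkg_at(p3,whs2)}, require {truck_at(t1,whs2)}
    → {pkg_at(p3,whs2), truck_at(t1,whs2)}

== RESULT ==
["pkg_at(p3,whs2)", "truck_at(t1,whs2)"]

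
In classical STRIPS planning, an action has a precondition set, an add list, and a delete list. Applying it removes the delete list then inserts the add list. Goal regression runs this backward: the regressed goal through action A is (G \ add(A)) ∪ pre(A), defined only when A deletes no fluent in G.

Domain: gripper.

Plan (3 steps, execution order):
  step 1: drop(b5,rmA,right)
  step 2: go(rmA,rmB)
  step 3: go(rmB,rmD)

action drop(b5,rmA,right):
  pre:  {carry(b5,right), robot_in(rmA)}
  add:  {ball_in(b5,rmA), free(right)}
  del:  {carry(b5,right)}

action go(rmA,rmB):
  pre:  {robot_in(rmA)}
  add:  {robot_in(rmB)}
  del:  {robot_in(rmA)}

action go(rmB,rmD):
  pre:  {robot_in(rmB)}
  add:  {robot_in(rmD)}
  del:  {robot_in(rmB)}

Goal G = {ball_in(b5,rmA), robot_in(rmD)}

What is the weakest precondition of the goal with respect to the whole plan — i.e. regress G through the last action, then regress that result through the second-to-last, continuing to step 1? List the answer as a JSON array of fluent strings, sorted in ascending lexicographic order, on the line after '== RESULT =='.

Regress step by step:
  through step 3 (go(rmB,rmD)): drop {robot_in(rmD)}, keep {ball_in(b5,rmA)}, require {robot_in(rmB)}
    → {ball_in(b5,rmA), robot_in(rmB)}
  through step 2 (go(rmA,rmB)): drop {robot_in(rmB)}, keep {ball_in(b5,rmA)}, require {robot_in(rmA)}
    → {ball_in(b5,rmA), robot_in(rmA)}
  through step 1 (drop(b5,rmA,right)): drop {ball_in(b5,rmA)}, keep {robot_in(rmA)}, require {carry(b5,right), robot_in(rmA)}
    → {carry(b5,right), robot_in(rmA)}

== RESULT ==
["carry(b5,right)", "robot_in(rmA)"]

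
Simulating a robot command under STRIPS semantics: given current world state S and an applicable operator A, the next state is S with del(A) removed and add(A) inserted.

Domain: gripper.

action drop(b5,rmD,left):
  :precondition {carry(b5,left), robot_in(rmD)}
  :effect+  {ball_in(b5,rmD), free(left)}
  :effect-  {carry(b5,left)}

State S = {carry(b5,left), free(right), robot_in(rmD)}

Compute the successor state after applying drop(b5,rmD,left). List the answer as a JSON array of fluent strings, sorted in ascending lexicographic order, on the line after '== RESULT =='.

Progress:
  pre ⊆ S: {carry(b5,left), robot_in(rmD)} ⊆ S  — applicable
  S \ del = {free(right), robot_in(rmD)}
  ∪ add   = {ball_in(b5,rmD), free(left), free(right), robot_in(rmD)}

== RESULT ==
["ball_in(b5,rmD)", "free(left)", "free(right)", "robot_in(rmD)"]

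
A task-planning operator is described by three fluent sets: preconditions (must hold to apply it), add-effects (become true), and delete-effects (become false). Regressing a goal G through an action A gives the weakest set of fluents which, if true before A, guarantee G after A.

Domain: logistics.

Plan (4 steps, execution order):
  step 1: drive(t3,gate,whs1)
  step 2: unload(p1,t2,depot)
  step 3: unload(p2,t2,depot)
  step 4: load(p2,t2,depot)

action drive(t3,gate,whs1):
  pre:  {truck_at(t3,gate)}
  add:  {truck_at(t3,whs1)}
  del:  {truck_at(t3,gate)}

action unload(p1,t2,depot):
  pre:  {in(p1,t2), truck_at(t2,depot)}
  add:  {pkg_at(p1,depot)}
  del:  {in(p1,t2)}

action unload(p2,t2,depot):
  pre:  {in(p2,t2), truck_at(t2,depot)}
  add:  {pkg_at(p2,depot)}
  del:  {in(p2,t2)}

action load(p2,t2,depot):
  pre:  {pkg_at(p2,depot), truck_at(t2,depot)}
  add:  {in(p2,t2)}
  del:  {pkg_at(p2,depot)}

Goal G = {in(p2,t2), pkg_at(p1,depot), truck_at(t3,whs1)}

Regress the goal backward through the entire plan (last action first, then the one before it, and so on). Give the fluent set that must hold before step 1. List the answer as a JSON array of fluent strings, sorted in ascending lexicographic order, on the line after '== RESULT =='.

Regress step by step:
  through step 4 (load(p2,t2,depot)): drop {in(p2,t2)}, keep {pkg_at(p1,depot), truck_at(t3,whs1)}, require {pkg_at(p2,depot), truck_at(t2,depot)}
    → {pkg_at(p1,depot), pkg_at(p2,depot), truck_at(t2,depot), truck_at(t3,whs1)}
  through step 3 (unload(p2,t2,depot)): drop {pkg_at(p2,depot)}, keep {pkg_at(p1,depot), truck_at(t2,depot), truck_at(t3,whs1)}, require {in(p2,t2), truck_at(t2,depot)}
    → {in(p2,t2), pkg_at(p1,depot), truck_at(t2,depot), truck_at(t3,whs1)}
  through step 2 (unload(p1,t2,depot)): drop {pkg_at(p1,depot)}, keep {in(p2,t2), truck_at(t2,depot), truck_at(t3,whs1)}, require {in(p1,t2), truck_at(t2,depot)}
    → {in(p1,t2), in(p2,t2), truck_at(t2,depot), truck_at(t3,whs1)}
  through step 1 (drive(t3,gate,whs1)): drop {truck_at(t3,whs1)}, keep {in(p1,t2), in(p2,t2), truck_at(t2,depot)}, require {truck_at(t3,gate)}
    → {in(p1,t2), in(p2,t2), truck_at(t2,depot), truck_at(t3,gate)}

== RESULT ==
["in(p1,t2)", "in(p2,t2)", "truck_at(t2,depot)", "truck_at(t3,gate)"]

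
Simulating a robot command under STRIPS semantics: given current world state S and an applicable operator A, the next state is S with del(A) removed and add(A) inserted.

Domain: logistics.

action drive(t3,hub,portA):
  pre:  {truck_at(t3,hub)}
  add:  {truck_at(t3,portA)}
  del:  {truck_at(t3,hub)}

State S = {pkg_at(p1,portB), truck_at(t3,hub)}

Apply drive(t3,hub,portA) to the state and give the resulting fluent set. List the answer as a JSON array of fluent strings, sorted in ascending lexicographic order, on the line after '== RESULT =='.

Progress:
  pre ⊆ S: {truck_at(t3,hub)} ⊆ S  — applicable
  S \ del = {pkg_at(p1,portB)}
  ∪ add   = {pkg_at(p1,portB), truck_at(t3,portA)}

== RESULT ==
["pkg_at(p1,portB)", "truck_at(t3,portA)"]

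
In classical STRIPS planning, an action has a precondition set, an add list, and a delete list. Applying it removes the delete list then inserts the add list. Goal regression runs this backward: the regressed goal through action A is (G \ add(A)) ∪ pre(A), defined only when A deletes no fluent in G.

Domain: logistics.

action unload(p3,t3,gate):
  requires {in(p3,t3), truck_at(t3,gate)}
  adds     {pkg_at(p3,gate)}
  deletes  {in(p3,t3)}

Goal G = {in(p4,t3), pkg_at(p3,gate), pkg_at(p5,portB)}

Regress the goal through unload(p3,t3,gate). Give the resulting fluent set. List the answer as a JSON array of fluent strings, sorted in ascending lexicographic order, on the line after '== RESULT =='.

Regress:
  G ∩ del = {}  (empty — regression defined)
  G \ add = {in(p4,t3), pkg_at(p3,gate), pkg_at(p5,portB)} \ {pkg_at(p3,gate)} = {in(p4,t3), pkg_at(p5,portB)}
  ∪ pre   = {in(p4,t3), pkg_at(p5,portB)} ∪ {in(p3,t3), truck_at(t3,gate)}
          = {in(p3,t3), in(p4,t3), pkg_at(p5,portB), truck_at(t3,gate)}

== RESULT ==
["in(p3,t3)", "in(p4,t3)", "pkg_at(p5,portB)", "truck_at(t3,gate)"]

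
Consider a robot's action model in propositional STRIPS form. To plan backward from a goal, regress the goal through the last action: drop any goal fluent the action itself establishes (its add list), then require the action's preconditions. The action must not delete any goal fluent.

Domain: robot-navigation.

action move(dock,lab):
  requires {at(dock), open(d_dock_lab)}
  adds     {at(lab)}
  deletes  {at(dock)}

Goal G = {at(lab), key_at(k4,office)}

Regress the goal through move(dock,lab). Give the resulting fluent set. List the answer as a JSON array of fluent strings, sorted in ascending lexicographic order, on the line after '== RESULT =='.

Compute (G \ add) ∪ pre:
  G ∩ del = {}  (empty — regression defined)
  G \ add = {at(lab), key_at(k4,office)} \ {at(lab)} = {key_at(k4,office)}
  ∪ pre   = {key_at(k4,office)} ∪ {at(dock), open(d_dock_lab)}
          = {at(dock), key_at(k4,office), open(d_dock_lab)}

== RESULT ==
["at(dock)", "key_at(k4,office)", "open(d_dock_lab)"]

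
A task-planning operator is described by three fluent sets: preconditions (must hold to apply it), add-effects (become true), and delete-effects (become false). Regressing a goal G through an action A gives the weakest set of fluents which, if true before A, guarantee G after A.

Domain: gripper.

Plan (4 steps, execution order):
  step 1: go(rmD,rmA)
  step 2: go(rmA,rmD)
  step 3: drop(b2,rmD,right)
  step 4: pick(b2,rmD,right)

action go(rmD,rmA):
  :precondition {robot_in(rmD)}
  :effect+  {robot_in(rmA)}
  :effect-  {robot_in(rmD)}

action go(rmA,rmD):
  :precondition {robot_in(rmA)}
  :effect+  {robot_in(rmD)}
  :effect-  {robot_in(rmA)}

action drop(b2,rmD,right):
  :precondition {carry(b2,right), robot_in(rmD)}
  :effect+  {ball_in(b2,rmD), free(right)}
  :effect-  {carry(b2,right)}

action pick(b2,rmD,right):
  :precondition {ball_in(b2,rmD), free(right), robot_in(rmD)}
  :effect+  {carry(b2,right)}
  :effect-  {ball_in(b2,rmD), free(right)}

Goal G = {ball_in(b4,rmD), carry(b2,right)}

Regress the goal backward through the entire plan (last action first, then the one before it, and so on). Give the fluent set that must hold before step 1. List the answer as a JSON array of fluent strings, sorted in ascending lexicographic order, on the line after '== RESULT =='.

Regress step by step:
  through step 4 (pick(b2,rmD,right)): drop {carry(b2,right)}, keep {ball_in(b4,rmD)}, require {ball_in(b2,rmD), free(right), robot_in(rmD)}
    → {ball_in(b2,rmD), ball_in(b4,rmD), free(right), robot_in(rmD)}
  through step 3 (drop(b2,rmD,right)): drop {ball_in(b2,rmD), free(right)}, keep {ball_in(b4,rmD), robot_in(rmD)}, require {carry(b2,right), robot_in(rmD)}
    → {ball_in(b4,rmD), carry(b2,right), robot_in(rmD)}
  through step 2 (go(rmA,rmD)): drop {robot_in(rmD)}, keep {ball_in(b4,rmD), carry(b2,right)}, require {robot_in(rmA)}
    → {ball_in(b4,rmD), carry(b2,right), robot_in(rmA)}
  through step 1 (go(rmD,rmA)): drop {robot_in(rmA)}, keep {ball_in(b4,rmD), carry(b2,right)}, require {robot_in(rmD)}
    → {ball_in(b4,rmD), carry(b2,right), robot_in(rmD)}

== RESULT ==
["ball_in(b4,rmD)", "carry(b2,right)", "robot_in(rmD)"]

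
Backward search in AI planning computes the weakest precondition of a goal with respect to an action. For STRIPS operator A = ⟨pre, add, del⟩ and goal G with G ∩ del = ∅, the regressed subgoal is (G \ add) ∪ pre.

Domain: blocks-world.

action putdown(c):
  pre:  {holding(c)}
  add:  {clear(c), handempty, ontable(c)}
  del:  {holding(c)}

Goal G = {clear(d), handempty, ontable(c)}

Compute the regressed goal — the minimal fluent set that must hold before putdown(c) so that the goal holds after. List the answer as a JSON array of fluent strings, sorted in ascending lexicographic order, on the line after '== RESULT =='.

Regress:
  G ∩ del = {}  (empty — regression defined)
  G \ add = {clear(d), handempty, ontable(c)} \ {clear(c), handempty, ontable(c)} = {clear(d)}
  ∪ pre   = {clear(d)} ∪ {holding(c)}
          = {clear(d), holding(c)}

== RESULT ==
["clear(d)", "holding(c)"]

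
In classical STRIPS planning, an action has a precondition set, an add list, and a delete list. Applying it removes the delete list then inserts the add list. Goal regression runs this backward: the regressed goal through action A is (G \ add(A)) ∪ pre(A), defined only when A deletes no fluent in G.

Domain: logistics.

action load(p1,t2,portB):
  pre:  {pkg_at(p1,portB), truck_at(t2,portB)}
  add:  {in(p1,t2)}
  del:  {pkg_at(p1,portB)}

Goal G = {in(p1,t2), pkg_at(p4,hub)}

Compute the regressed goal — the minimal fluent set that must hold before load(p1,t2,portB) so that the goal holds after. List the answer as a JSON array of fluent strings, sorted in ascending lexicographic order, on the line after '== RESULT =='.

Compute (G \ add) ∪ pre:
  G ∩ del = {}  (empty — regression defined)
  G \ add = {in(p1,t2), pkg_at(p4,hub)} \ {in(p1,t2)} = {pkg_at(p4,hub)}
  ∪ pre   = {pkg_at(p4,hub)} ∪ {pkg_at(p1,portB), truck_at(t2,portB)}
          = {pkg_at(p1,portB), pkg_at(p4,hub), truck_at(t2,portB)}

== RESULT ==
["pkg_at(p1,portB)", "pkg_at(p4,hub)", "truck_at(t2,portB)"]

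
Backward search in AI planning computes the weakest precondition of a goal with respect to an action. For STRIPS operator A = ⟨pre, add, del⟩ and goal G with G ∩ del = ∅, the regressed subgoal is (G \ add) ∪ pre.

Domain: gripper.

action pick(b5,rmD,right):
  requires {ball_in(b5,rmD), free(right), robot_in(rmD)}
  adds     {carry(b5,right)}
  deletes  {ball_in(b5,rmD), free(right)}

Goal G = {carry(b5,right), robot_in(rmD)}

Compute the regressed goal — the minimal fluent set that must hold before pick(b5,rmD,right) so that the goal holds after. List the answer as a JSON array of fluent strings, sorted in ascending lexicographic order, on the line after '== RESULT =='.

Regress:
  G ∩ del = {}  (empty — regression defined)
  G \ add = {carry(b5,right), robot_in(rmD)} \ {carry(b5,right)} = {robot_in(rmD)}
  ∪ pre   = {robot_in(rmD)} ∪ {ball_in(b5,rmD), free(right), robot_in(rmD)}
          = {ball_in(b5,rmD), free(right), robot_in(rmD)}

== RESULT ==
["ball_in(b5,rmD)", "free(right)", "robot_in(rmD)"]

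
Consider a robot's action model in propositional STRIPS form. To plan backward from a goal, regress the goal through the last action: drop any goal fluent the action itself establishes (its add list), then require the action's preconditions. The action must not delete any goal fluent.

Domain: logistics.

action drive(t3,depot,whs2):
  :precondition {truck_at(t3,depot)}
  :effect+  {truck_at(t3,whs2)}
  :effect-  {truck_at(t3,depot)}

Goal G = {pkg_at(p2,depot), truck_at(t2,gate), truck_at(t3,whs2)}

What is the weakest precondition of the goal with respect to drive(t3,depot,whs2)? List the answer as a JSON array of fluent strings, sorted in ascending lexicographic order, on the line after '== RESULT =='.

Compute (G \ add) ∪ pre:
  G ∩ del = {}  (empty — regression defined)
  G \ add = {pkg_at(p2,depot), truck_at(t2,gate), truck_at(t3,whs2)} \ {truck_at(t3,whs2)} = {pkg_at(p2,depot), truck_at(t2,gate)}
  ∪ pre   = {pkg_at(p2,depot), truck_at(t2,gate)} ∪ {truck_at(t3,depot)}
          = {pkg_at(p2,depot), truck_at(t2,gate), truck_at(t3,depot)}

== RESULT ==
["pkg_at(p2,depot)", "truck_at(t2,gate)", "truck_at(t3,depot)"]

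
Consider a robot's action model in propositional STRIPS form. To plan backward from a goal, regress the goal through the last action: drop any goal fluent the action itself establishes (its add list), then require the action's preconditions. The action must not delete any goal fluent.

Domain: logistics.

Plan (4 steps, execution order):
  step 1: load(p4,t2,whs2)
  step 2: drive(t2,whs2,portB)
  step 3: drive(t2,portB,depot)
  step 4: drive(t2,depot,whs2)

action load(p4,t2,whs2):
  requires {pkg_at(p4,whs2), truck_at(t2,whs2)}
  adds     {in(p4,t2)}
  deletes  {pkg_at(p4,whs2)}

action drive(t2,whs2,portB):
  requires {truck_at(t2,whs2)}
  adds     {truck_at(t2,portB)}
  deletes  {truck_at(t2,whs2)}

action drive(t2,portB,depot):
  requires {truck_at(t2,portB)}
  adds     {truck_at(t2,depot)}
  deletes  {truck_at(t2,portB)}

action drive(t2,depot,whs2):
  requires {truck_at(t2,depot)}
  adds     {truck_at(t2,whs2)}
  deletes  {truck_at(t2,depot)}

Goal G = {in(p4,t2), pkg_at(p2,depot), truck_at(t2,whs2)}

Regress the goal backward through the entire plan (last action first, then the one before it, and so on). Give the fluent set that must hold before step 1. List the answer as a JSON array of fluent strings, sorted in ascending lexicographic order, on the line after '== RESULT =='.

Work backward from the goal:
  through step 4 (drive(t2,depot,whs2)): drop {truck_at(t2,whs2)}, keep {in(p4,t2), pkg_at(p2,depot)}, require {truck_at(t2,depot)}
    → {in(p4,t2), pkg_at(p2,depot), truck_at(t2,depot)}
  through step 3 (drive(t2,portB,depot)): drop {truck_at(t2,depot)}, keep {in(p4,t2), pkg_at(p2,depot)}, require {truck_at(t2,portB)}
    → {in(p4,t2), pkg_at(p2,depot), truck_at(t2,portB)}
  through step 2 (drive(t2,whs2,portB)): drop {truck_at(t2,portB)}, keep {in(p4,t2), pkg_at(p2,depot)}, require {truck_at(t2,whs2)}
    → {in(p4,t2), pkg_at(p2,depot), truck_at(t2,whs2)}
  through step 1 (load(p4,t2,whs2)): drop {in(p4,t2)}, keep {pkg_at(p2,depot), truck_at(t2,whs2)}, require {pkg_at(p4,whs2), truck_at(t2,whs2)}
    → {pkg_at(p2,depot), pkg_at(p4,whs2), truck_at(t2,whs2)}

== RESULT ==
["pkg_at(p2,depot)", "pkg_at(p4,whs2)", "truck_at(t2,whs2)"]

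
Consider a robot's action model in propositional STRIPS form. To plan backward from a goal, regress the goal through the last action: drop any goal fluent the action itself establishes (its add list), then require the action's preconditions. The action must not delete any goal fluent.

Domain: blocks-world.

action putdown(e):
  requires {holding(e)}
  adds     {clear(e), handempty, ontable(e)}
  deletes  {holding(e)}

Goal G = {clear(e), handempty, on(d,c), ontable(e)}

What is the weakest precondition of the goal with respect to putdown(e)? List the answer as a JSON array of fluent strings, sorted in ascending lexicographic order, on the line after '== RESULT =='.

Regress:
  G ∩ del = {}  (empty — regression defined)
  G \ add = {clear(e), handempty, on(d,c), ontable(e)} \ {clear(e), handempty, ontable(e)} = {on(d,c)}
  ∪ pre   = {on(d,c)} ∪ {holding(e)}
          = {holding(e), on(d,c)}

== RESULT ==
["holding(e)", "on(d,c)"]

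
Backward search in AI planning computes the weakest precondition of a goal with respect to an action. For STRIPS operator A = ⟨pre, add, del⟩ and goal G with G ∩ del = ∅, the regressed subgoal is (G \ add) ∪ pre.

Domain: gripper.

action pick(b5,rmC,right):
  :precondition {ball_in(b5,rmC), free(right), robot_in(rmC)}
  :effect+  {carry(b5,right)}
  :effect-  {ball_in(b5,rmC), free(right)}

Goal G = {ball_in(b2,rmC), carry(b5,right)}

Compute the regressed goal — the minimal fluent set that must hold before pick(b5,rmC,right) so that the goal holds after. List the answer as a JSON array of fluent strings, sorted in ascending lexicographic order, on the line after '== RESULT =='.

Compute (G \ add) ∪ pre:
  G ∩ del = {}  (empty — regression defined)
  G \ add = {ball_in(b2,rmC), carry(b5,right)} \ {carry(b5,right)} = {ball_in(b2,rmC)}
  ∪ pre   = {ball_in(b2,rmC)} ∪ {ball_in(b5,rmC), free(right), robot_in(rmC)}
          = {ball_in(b2,rmC), ball_in(b5,rmC), free(right), robot_in(rmC)}

== RESULT ==
["ball_in(b2,rmC)", "ball_in(b5,rmC)", "free(right)", "robot_in(rmC)"]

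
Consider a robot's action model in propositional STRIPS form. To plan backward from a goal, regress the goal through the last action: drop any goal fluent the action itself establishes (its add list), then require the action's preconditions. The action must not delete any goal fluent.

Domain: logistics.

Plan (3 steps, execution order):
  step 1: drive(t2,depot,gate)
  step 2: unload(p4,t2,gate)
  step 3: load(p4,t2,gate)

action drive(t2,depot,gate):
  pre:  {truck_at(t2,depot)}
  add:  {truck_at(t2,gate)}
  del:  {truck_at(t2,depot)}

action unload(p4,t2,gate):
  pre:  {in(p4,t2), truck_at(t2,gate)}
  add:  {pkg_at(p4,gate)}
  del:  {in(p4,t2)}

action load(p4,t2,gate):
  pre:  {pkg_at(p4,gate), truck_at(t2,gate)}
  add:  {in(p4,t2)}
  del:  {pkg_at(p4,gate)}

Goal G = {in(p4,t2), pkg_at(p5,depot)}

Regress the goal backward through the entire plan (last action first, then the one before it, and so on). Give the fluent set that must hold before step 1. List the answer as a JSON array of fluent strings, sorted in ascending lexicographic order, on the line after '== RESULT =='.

Work backward from the goal:
  through step 3 (load(p4,t2,gate)): drop {in(p4,t2)}, keep {pkg_at(p5,depot)}, require {pkg_at(p4,gate), truck_at(t2,gate)}
    → {pkg_at(p4,gate), pkg_at(p5,depot), truck_at(t2,gate)}
  through step 2 (unload(p4,t2,gate)): drop {pkg_at(p4,gate)}, keep {pkg_at(p5,depot), truck_at(t2,gate)}, require {in(p4,t2), truck_at(t2,gate)}
    → {in(p4,t2), pkg_at(p5,depot), truck_at(t2,gate)}
  through step 1 (drive(t2,depot,gate)): drop {truck_at(t2,gate)}, keep {in(p4,t2), pkg_at(p5,depot)}, require {truck_at(t2,depot)}
    → {in(p4,t2), pkg_at(p5,depot), truck_at(t2,depot)}

== RESULT ==
["in(p4,t2)", "pkg_at(p5,depot)", "truck_at(t2,depot)"]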